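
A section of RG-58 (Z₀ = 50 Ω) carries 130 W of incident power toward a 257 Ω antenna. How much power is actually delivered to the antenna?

P_delivered ≈ 70.9 W

Γ = (257 − 50)/(257 + 50) = 0.674
|Γ|² = 0.455
P_refl = |Γ|²·P_inc = 59.1 W, P_del = (1 − |Γ|²)·P_inc = 70.9 W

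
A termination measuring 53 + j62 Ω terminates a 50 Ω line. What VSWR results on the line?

VSWR ≈ 3.13

Γ = (Z_L − Z_0)/(Z_L + Z_0) = (3 + j62)/(103 + j62)
|Γ| = 62.1/120 = 0.516
VSWR = (1 + |Γ|)/(1 − |Γ|) = 1.52/0.484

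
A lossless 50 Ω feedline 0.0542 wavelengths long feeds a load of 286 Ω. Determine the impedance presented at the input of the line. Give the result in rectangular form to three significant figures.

Z_in ≈ 63 − j110 Ω

βl = 2π × 0.0542 = 19.5°
tan(βl) = tan(19.5°) = 0.354
Z_in = Z_0·(Z_L + jZ_0·tanβl)/(Z_0 + jZ_L·tanβl)
     = 50·(286 + j17.7)/(50 + j101)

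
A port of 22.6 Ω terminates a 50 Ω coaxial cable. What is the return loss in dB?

RL ≈ 8.46 dB

Γ = (22.6 − 50)/(22.6 + 50) = -0.377
RL = −20·log₁₀|Γ| = −20·log₁₀(0.377)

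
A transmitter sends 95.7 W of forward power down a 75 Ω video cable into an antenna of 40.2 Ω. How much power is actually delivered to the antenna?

P_delivered ≈ 87 W

Γ = (40.2 − 75)/(40.2 + 75) = -0.302
|Γ|² = 0.0913
P_refl = |Γ|²·P_inc = 8.73 W, P_del = (1 − |Γ|²)·P_inc = 87 W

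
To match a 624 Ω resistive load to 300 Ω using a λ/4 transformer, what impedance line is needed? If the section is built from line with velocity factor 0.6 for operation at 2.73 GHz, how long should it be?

Z_qwt ≈ 433 Ω; length ≈ 1.65 cm

Z_qwt = √(Z_0·R_L) = √(300 × 624) = √187200
λ = 0.6·c/f = 0.0659 m, so l = λ/4 = 0.0165 m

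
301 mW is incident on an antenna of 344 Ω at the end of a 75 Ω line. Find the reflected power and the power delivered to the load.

Γ = (344 − 75)/(344 + 75) = 0.642
|Γ|² = 0.412
P_refl = |Γ|²·P_inc = 124 mW, P_del = (1 − |Γ|²)·P_inc = 177 mW

P_reflected ≈ 124 mW; P_delivered ≈ 177 mW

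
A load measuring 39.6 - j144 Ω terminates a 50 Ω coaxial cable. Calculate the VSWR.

Γ = (Z_L − Z_0)/(Z_L + Z_0) = (-10.4 − j144)/(89.6 − j144)
|Γ| = 144/170 = 0.851
VSWR = (1 + |Γ|)/(1 − |Γ|) = 1.85/0.149

VSWR ≈ 12.4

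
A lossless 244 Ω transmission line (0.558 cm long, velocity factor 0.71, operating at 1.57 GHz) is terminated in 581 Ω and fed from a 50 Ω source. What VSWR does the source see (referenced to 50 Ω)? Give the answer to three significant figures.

λ = v/f = 0.71·c / 1.57 GHz = 0.136 m
βl = 2π·l/λ = 2π × 0.0411 = 14.8°
tan(βl) = 0.264
Z_in = Z_0·(Z_L + jZ_0·tanβl)/(Z_0 + jZ_L·tanβl) = 445 − j216 Ω
Γ_s = (Z_in − Z_s)/(Z_in + Z_s) = (395 − j216)/(495 − j216), |Γ_s| = 0.834
VSWR = (1 + |Γ_s|)/(1 − |Γ_s|)

VSWR ≈ 11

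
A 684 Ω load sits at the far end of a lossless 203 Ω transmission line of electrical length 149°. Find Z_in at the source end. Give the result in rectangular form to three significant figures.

tan(βl) = tan(149°) = -0.601
Z_in = Z_0·(Z_L + jZ_0·tanβl)/(Z_0 + jZ_L·tanβl)
     = 203·(684 − j122)/(203 − j411)

Z_in ≈ 183 + j248 Ω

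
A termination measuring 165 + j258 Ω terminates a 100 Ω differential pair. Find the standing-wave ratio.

VSWR ≈ 6.13

Γ = (Z_L − Z_0)/(Z_L + Z_0) = (65 + j258)/(265 + j258)
|Γ| = 266/370 = 0.719
VSWR = (1 + |Γ|)/(1 − |Γ|) = 1.72/0.281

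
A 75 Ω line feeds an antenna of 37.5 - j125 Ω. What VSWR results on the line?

VSWR ≈ 7.93

Γ = (Z_L − Z_0)/(Z_L + Z_0) = (-37.5 − j125)/(112.5 − j125)
|Γ| = 131/168 = 0.776
VSWR = (1 + |Γ|)/(1 − |Γ|) = 1.78/0.224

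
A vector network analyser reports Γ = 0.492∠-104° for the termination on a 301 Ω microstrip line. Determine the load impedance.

Z_L = Z_0·(1 + Γ)/(1 − Γ) = 301·(0.881 − j0.477)/(1.12 + j0.477)

Z_L ≈ 154 − j194 Ω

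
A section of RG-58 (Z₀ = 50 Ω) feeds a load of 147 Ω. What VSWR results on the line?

Γ = (147 − 50)/(147 + 50) = 0.492
VSWR = (1 + 0.492)/(1 − 0.492)

VSWR ≈ 2.94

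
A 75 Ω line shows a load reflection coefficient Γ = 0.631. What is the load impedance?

Z_L ≈ 332 Ω

Z_L = Z_0·(1 + Γ)/(1 − Γ) = 75·(1.63)/(0.369)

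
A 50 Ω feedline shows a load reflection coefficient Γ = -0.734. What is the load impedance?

Z_L ≈ 7.67 Ω

Z_L = Z_0·(1 + Γ)/(1 − Γ) = 50·(0.266)/(1.73)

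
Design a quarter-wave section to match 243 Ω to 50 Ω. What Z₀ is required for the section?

Z_qwt = √(Z_0·R_L) = √(50 × 243) = √12150

Z_qwt ≈ 110 Ω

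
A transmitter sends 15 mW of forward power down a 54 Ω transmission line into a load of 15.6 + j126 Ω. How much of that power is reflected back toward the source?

|Γ| = |(-38.4 + j126)/(69.6 + j126)| = 0.915
|Γ|² = 0.837
P_refl = |Γ|²·P_inc = 12.6 mW, P_del = (1 − |Γ|²)·P_inc = 2.44 mW

P_reflected ≈ 12.6 mW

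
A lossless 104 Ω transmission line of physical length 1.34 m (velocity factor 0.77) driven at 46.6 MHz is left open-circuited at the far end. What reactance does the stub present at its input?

λ = v/f = 0.77·c / 46.6 MHz = 4.96 m
βl = 2π·l/λ = 2π × 0.27 = 97.3°
tan(βl) = -7.79
For an open-circuited stub, Z_in = −jZ_0·cot(βl) = −jZ_0/tan(βl)

X_in ≈ 13.4 Ω (inductive)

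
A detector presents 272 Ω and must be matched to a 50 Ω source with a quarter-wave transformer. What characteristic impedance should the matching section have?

Z_qwt ≈ 117 Ω

Z_qwt = √(Z_0·R_L) = √(50 × 272) = √13600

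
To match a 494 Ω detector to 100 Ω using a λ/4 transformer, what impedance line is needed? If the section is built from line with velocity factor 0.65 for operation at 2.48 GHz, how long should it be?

Z_qwt = √(Z_0·R_L) = √(100 × 494) = √49400
λ = 0.65·c/f = 0.0786 m, so l = λ/4 = 0.0197 m

Z_qwt ≈ 222 Ω; length ≈ 1.97 cm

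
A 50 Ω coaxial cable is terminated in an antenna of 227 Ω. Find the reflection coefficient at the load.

Γ = 0.639

Γ = (Z_L − Z_0)/(Z_L + Z_0) = (227 − 50)/(227 + 50) = 177/277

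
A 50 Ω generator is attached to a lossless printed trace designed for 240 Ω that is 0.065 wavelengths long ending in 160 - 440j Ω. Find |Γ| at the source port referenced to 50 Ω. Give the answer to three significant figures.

βl = 2π × 0.065 = 23.4°
tan(βl) = 0.433
Z_in = Z_0·(Z_L + jZ_0·tanβl)/(Z_0 + jZ_L·tanβl) = 57.6 − j197 Ω
Γ_s = (Z_in − Z_s)/(Z_in + Z_s) = (7.58 − j197)/(108 − j197), |Γ_s| = 0.878

|Γ| ≈ 0.878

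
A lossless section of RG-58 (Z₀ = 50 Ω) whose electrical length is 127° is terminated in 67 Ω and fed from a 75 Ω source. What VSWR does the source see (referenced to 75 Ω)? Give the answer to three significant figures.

tan(βl) = -1.33
Z_in = Z_0·(Z_L + jZ_0·tanβl)/(Z_0 + jZ_L·tanβl) = 44.4 + j12.7 Ω
Γ_s = (Z_in − Z_s)/(Z_in + Z_s) = (-30.6 + j12.7)/(119 + j12.7), |Γ_s| = 0.275
VSWR = (1 + |Γ_s|)/(1 − |Γ_s|)

VSWR ≈ 1.76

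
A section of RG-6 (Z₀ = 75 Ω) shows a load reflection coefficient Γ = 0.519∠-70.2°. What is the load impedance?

Z_L = Z_0·(1 + Γ)/(1 − Γ) = 75·(1.18 − j0.488)/(0.824 + j0.488)

Z_L ≈ 59.7 − j79.8 Ω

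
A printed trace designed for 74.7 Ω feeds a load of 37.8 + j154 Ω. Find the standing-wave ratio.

Γ = (Z_L − Z_0)/(Z_L + Z_0) = (-36.9 + j154)/(112.5 + j154)
|Γ| = 158/191 = 0.83
VSWR = (1 + |Γ|)/(1 − |Γ|) = 1.83/0.17

VSWR ≈ 10.8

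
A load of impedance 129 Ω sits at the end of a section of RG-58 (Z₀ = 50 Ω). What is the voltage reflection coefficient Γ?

Γ = (Z_L − Z_0)/(Z_L + Z_0) = (129 − 50)/(129 + 50) = 79/179

Γ = 0.441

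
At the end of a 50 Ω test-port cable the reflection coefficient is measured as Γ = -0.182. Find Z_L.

Z_L = Z_0·(1 + Γ)/(1 − Γ) = 50·(0.818)/(1.18)

Z_L ≈ 34.6 Ω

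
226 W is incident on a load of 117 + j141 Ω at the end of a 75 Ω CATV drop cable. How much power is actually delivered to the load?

|Γ| = |(42 + j141)/(192 + j141)| = 0.618
|Γ|² = 0.381
P_refl = |Γ|²·P_inc = 86.2 W, P_del = (1 − |Γ|²)·P_inc = 140 W

P_delivered ≈ 140 W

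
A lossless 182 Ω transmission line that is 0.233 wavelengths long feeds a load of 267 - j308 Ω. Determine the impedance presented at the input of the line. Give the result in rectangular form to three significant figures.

βl = 2π × 0.233 = 83.9°
tan(βl) = tan(83.9°) = 9.33
Z_in = Z_0·(Z_L + jZ_0·tanβl)/(Z_0 + jZ_L·tanβl)
     = 182·(267 + j1390)/(3050 + j2490)

Z_in ≈ 50.1 + j41.9 Ω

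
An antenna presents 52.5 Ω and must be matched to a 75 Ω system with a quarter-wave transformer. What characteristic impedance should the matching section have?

Z_qwt ≈ 62.7 Ω

Z_qwt = √(Z_0·R_L) = √(75 × 52.5) = √3938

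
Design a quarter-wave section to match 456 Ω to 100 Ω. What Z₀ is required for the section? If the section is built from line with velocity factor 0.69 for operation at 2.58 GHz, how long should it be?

Z_qwt ≈ 214 Ω; length ≈ 2.01 cm

Z_qwt = √(Z_0·R_L) = √(100 × 456) = √45600
λ = 0.69·c/f = 0.0802 m, so l = λ/4 = 0.0201 m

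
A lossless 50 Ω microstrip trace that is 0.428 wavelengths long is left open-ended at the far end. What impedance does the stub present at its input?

Z_in ≈ +j103 Ω

βl = 2π × 0.428 = 154°
tan(βl) = -0.486
For an open-ended stub, Z_in = −jZ_0·cot(βl) = −jZ_0/tan(βl)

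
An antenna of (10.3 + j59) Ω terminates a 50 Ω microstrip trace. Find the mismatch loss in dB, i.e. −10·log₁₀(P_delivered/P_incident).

Γ = (-39.7 + j59)/(60.3 + j59), |Γ| = 0.843
|Γ|² = 0.711, so P_del/P_inc = 1 − |Γ|² = 0.289
ML = −10·log₁₀(1 − |Γ|²)

mismatch loss ≈ 5.38 dB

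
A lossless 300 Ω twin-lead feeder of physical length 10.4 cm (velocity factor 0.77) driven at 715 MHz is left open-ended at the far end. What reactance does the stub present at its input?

λ = v/f = 0.77·c / 715 MHz = 0.323 m
βl = 2π·l/λ = 2π × 0.322 = 116°
tan(βl) = -2.06
For an open-ended stub, Z_in = −jZ_0·cot(βl) = −jZ_0/tan(βl)

X_in ≈ 146 Ω (inductive)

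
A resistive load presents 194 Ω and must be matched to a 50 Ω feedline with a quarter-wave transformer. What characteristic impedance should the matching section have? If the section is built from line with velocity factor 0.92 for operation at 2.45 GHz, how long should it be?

Z_qwt ≈ 98.5 Ω; length ≈ 2.82 cm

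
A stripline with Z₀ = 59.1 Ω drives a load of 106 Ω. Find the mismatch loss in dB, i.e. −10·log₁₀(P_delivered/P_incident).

Γ = (106 − 59.1)/(106 + 59.1) = 0.284
|Γ|² = 0.0807, so P_del/P_inc = 1 − |Γ|² = 0.919
ML = −10·log₁₀(1 − |Γ|²)

mismatch loss ≈ 0.365 dB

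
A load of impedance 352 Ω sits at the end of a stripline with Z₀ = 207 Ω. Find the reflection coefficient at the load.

Γ = 0.259

Γ = (Z_L − Z_0)/(Z_L + Z_0) = (352 − 207)/(352 + 207) = 145/559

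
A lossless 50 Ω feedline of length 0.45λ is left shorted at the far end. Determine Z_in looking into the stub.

Z_in ≈ −j16.2 Ω

βl = 2π × 0.45 = 162°
tan(βl) = -0.325
For a shorted stub, Z_in = jZ_0·tan(βl)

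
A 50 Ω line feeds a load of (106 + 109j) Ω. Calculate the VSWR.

Γ = (Z_L − Z_0)/(Z_L + Z_0) = (56 + j109)/(156 + j109)
|Γ| = 123/190 = 0.644
VSWR = (1 + |Γ|)/(1 − |Γ|) = 1.64/0.356

VSWR ≈ 4.62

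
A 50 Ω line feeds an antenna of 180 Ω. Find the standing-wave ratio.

VSWR ≈ 3.6

For a purely resistive load, VSWR = R_L/Z_0 or Z_0/R_L (whichever > 1) = 180/50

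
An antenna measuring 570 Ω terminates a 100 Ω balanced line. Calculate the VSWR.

VSWR ≈ 5.7

Γ = (570 − 100)/(570 + 100) = 0.701
VSWR = (1 + 0.701)/(1 − 0.701)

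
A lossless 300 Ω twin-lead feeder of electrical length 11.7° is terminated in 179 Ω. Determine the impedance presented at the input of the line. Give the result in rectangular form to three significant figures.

tan(βl) = tan(11.7°) = 0.207
Z_in = Z_0·(Z_L + jZ_0·tanβl)/(Z_0 + jZ_L·tanβl)
     = 300·(179 + j62.1)/(300 + j37.1)

Z_in ≈ 184 + j39.4 Ω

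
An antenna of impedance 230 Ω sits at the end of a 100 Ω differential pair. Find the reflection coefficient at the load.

Γ = (Z_L − Z_0)/(Z_L + Z_0) = (230 − 100)/(230 + 100) = 130/330

Γ = 0.394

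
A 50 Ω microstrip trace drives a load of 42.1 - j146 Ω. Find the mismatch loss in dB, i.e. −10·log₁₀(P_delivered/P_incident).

mismatch loss ≈ 5.49 dB

Γ = (-7.9 − j146)/(92.1 − j146), |Γ| = 0.847
|Γ|² = 0.717, so P_del/P_inc = 1 − |Γ|² = 0.283
ML = −10·log₁₀(1 − |Γ|²)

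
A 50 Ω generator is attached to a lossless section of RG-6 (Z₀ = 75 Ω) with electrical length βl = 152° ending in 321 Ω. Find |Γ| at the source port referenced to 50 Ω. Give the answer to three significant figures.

tan(βl) = -0.532
Z_in = Z_0·(Z_L + jZ_0·tanβl)/(Z_0 + jZ_L·tanβl) = 66.6 + j112 Ω
Γ_s = (Z_in − Z_s)/(Z_in + Z_s) = (16.6 + j112)/(117 + j112), |Γ_s| = 0.7

|Γ| ≈ 0.7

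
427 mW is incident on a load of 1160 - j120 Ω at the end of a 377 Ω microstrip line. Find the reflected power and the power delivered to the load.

|Γ| = |(783 − j120)/(1537 − j120)| = 0.514
|Γ|² = 0.264
P_refl = |Γ|²·P_inc = 113 mW, P_del = (1 − |Γ|²)·P_inc = 314 mW

P_reflected ≈ 113 mW; P_delivered ≈ 314 mW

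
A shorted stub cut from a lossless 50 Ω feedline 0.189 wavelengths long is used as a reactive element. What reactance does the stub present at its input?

βl = 2π × 0.189 = 68°
tan(βl) = 2.48
For a shorted stub, Z_in = jZ_0·tan(βl)

X_in ≈ 124 Ω (inductive)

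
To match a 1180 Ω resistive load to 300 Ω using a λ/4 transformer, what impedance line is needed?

Z_qwt = √(Z_0·R_L) = √(300 × 1180) = √354000

Z_qwt ≈ 595 Ω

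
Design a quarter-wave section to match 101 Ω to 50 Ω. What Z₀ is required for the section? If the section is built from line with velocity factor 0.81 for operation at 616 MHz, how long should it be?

Z_qwt = √(Z_0·R_L) = √(50 × 101) = √5050
λ = 0.81·c/f = 0.394 m, so l = λ/4 = 0.0986 m

Z_qwt ≈ 71.1 Ω; length ≈ 9.86 cm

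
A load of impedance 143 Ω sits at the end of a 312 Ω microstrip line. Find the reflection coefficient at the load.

Γ = -0.371

Γ = (Z_L − Z_0)/(Z_L + Z_0) = (143 − 312)/(143 + 312) = -169/455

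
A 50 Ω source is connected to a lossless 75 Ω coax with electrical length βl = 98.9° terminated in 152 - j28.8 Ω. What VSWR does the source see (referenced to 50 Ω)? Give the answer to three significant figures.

tan(βl) = -6.39
Z_in = Z_0·(Z_L + jZ_0·tanβl)/(Z_0 + jZ_L·tanβl) = 37.4 + j15.9 Ω
Γ_s = (Z_in − Z_s)/(Z_in + Z_s) = (-12.6 + j15.9)/(87.4 + j15.9), |Γ_s| = 0.228
VSWR = (1 + |Γ_s|)/(1 − |Γ_s|)

VSWR ≈ 1.59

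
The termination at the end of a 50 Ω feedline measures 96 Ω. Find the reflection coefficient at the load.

Γ = (Z_L − Z_0)/(Z_L + Z_0) = (96 − 50)/(96 + 50) = 46/146

Γ = 0.315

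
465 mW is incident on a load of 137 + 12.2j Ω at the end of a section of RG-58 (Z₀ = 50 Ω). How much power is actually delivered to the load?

|Γ| = |(87 + j12.2)/(187 + j12.2)| = 0.469
|Γ|² = 0.22
P_refl = |Γ|²·P_inc = 102 mW, P_del = (1 − |Γ|²)·P_inc = 363 mW

P_delivered ≈ 363 mW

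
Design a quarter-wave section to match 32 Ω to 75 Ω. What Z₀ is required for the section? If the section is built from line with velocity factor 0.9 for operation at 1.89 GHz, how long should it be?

Z_qwt = √(Z_0·R_L) = √(75 × 32) = √2400
λ = 0.9·c/f = 0.143 m, so l = λ/4 = 0.0357 m

Z_qwt ≈ 49 Ω; length ≈ 3.57 cm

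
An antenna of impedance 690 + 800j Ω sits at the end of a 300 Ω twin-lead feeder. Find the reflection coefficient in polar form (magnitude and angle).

Γ = (Z_L − Z_0)/(Z_L + Z_0) = (390 + j800)/(990 + j800)
|Γ| = 890/1270 = 0.699

Γ ≈ 0.699 ∠ 25.1°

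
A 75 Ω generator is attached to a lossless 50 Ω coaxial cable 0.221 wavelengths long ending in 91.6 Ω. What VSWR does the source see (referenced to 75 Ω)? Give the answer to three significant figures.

VSWR ≈ 2.71

βl = 2π × 0.221 = 79.6°
tan(βl) = 5.43
Z_in = Z_0·(Z_L + jZ_0·tanβl)/(Z_0 + jZ_L·tanβl) = 27.9 − j6.4 Ω
Γ_s = (Z_in − Z_s)/(Z_in + Z_s) = (-47.1 − j6.4)/(103 − j6.4), |Γ_s| = 0.461
VSWR = (1 + |Γ_s|)/(1 − |Γ_s|)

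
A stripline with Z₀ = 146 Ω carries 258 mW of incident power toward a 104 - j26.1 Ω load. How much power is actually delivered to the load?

P_delivered ≈ 248 mW

|Γ| = |(-42 − j26.1)/(250 − j26.1)| = 0.197
|Γ|² = 0.0387
P_refl = |Γ|²·P_inc = 9.98 mW, P_del = (1 − |Γ|²)·P_inc = 248 mW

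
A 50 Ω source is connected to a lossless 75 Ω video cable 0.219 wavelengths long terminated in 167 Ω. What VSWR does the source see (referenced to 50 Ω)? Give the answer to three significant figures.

βl = 2π × 0.219 = 78.8°
tan(βl) = 5.07
Z_in = Z_0·(Z_L + jZ_0·tanβl)/(Z_0 + jZ_L·tanβl) = 34.7 − j11.7 Ω
Γ_s = (Z_in − Z_s)/(Z_in + Z_s) = (-15.3 − j11.7)/(84.7 − j11.7), |Γ_s| = 0.225
VSWR = (1 + |Γ_s|)/(1 − |Γ_s|)

VSWR ≈ 1.58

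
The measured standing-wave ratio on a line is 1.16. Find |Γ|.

|Γ| ≈ 0.0741

|Γ| = (S − 1)/(S + 1) = (1.16 − 1)/(1.16 + 1) = 0.16/2.16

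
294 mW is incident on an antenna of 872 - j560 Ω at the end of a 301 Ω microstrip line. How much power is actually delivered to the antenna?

|Γ| = |(571 − j560)/(1173 − j560)| = 0.615
|Γ|² = 0.379
P_refl = |Γ|²·P_inc = 111 mW, P_del = (1 − |Γ|²)·P_inc = 183 mW

P_delivered ≈ 183 mW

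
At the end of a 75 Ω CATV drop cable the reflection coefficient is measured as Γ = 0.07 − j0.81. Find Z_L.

Z_L = Z_0·(1 + Γ)/(1 − Γ) = 75·(1.07 − j0.81)/(0.93 + j0.81)

Z_L ≈ 16.7 − j79.9 Ω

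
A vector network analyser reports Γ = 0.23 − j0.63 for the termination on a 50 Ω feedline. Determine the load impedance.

Z_L ≈ 27.8 − j63.6 Ω

Z_L = Z_0·(1 + Γ)/(1 − Γ) = 50·(1.23 − j0.63)/(0.77 + j0.63)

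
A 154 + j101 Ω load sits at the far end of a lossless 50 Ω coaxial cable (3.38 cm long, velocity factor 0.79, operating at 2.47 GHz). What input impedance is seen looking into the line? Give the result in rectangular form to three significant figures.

Z_in ≈ 14 + j24.8 Ω

λ = v/f = 0.79·c / 2.47 GHz = 0.096 m
βl = 2π·l/λ = 2π × 0.352 = 127°
tan(βl) = tan(127°) = -1.34
Z_in = Z_0·(Z_L + jZ_0·tanβl)/(Z_0 + jZ_L·tanβl)
     = 50·(154 + j34.2)/(185 − j206)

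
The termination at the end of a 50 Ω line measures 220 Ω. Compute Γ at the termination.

Γ = 0.63

Γ = (Z_L − Z_0)/(Z_L + Z_0) = (220 − 50)/(220 + 50) = 170/270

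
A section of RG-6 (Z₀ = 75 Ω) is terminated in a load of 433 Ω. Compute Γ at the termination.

Γ = 0.705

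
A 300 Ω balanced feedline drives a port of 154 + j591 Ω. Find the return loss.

Γ = (-146 + j591)/(454 + j591), |Γ| = 0.817
RL = −20·log₁₀|Γ| = −20·log₁₀(0.817)

RL ≈ 1.76 dB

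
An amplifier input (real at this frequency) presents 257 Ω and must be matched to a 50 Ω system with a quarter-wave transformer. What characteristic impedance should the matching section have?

Z_qwt ≈ 113 Ω

Z_qwt = √(Z_0·R_L) = √(50 × 257) = √12850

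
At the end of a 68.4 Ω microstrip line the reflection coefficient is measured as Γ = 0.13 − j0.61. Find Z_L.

Z_L ≈ 37 − j73.9 Ω

Z_L = Z_0·(1 + Γ)/(1 − Γ) = 68.4·(1.13 − j0.61)/(0.87 + j0.61)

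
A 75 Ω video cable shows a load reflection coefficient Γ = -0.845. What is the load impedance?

Z_L = Z_0·(1 + Γ)/(1 − Γ) = 75·(0.155)/(1.84)

Z_L ≈ 6.3 Ω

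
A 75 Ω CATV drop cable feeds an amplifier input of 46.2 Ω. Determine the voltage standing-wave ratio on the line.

VSWR ≈ 1.62

For a purely resistive load, VSWR = R_L/Z_0 or Z_0/R_L (whichever > 1) = 75/46.2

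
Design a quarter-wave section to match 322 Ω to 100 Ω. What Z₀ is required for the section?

Z_qwt = √(Z_0·R_L) = √(100 × 322) = √32200

Z_qwt ≈ 179 Ω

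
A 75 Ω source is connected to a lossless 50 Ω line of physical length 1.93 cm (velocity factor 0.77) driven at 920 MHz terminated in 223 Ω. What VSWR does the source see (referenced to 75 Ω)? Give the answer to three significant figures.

λ = v/f = 0.77·c / 920 MHz = 0.251 m
βl = 2π·l/λ = 2π × 0.0769 = 27.7°
tan(βl) = 0.524
Z_in = Z_0·(Z_L + jZ_0·tanβl)/(Z_0 + jZ_L·tanβl) = 43.9 − j76.6 Ω
Γ_s = (Z_in − Z_s)/(Z_in + Z_s) = (-31.1 − j76.6)/(119 − j76.6), |Γ_s| = 0.584
VSWR = (1 + |Γ_s|)/(1 − |Γ_s|)

VSWR ≈ 3.81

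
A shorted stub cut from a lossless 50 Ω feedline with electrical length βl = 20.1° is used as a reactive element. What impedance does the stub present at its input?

tan(βl) = 0.366
For a shorted stub, Z_in = jZ_0·tan(βl)

Z_in ≈ +j18.3 Ω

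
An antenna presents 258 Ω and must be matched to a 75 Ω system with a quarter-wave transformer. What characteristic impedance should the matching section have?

Z_qwt = √(Z_0·R_L) = √(75 × 258) = √19350

Z_qwt ≈ 139 Ω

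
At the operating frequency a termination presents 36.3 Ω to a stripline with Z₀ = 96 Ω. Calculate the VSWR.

VSWR ≈ 2.64

Γ = (36.3 − 96)/(36.3 + 96) = -0.451
VSWR = (1 + 0.451)/(1 − 0.451)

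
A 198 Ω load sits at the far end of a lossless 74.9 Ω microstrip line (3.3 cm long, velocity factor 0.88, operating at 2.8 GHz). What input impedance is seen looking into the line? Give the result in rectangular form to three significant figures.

Z_in ≈ 40.2 + j43.4 Ω

λ = v/f = 0.88·c / 2.8 GHz = 0.0943 m
βl = 2π·l/λ = 2π × 0.35 = 126°
tan(βl) = tan(126°) = -1.38
Z_in = Z_0·(Z_L + jZ_0·tanβl)/(Z_0 + jZ_L·tanβl)
     = 74.9·(198 − j103)/(74.9 − j273)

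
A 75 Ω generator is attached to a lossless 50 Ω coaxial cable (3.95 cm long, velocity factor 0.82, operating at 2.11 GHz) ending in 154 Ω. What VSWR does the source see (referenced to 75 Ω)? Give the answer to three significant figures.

VSWR ≈ 3.94

λ = v/f = 0.82·c / 2.11 GHz = 0.117 m
βl = 2π·l/λ = 2π × 0.339 = 122°
tan(βl) = -1.6
Z_in = Z_0·(Z_L + jZ_0·tanβl)/(Z_0 + jZ_L·tanβl) = 21.7 + j26.8 Ω
Γ_s = (Z_in − Z_s)/(Z_in + Z_s) = (-53.3 + j26.8)/(96.7 + j26.8), |Γ_s| = 0.595
VSWR = (1 + |Γ_s|)/(1 − |Γ_s|)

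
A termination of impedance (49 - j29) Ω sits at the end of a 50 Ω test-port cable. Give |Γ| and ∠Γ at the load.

Γ ≈ 0.281 ∠ -75.6°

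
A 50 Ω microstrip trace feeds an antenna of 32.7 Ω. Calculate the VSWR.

VSWR ≈ 1.53

For a purely resistive load, VSWR = R_L/Z_0 or Z_0/R_L (whichever > 1) = 50/32.7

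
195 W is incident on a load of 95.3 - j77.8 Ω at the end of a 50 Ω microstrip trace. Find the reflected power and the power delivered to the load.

|Γ| = |(45.3 − j77.8)/(145.3 − j77.8)| = 0.546
|Γ|² = 0.298
P_refl = |Γ|²·P_inc = 58.2 W, P_del = (1 − |Γ|²)·P_inc = 137 W

P_reflected ≈ 58.2 W; P_delivered ≈ 137 W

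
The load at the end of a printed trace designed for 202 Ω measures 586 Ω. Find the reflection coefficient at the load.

Γ = (Z_L − Z_0)/(Z_L + Z_0) = (586 − 202)/(586 + 202) = 384/788

Γ = 0.487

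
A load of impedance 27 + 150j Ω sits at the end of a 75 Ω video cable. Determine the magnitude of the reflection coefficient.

|Γ| ≈ 0.868

Γ = (Z_L − Z_0)/(Z_L + Z_0) = (-48 + j150)/(102 + j150)
|Γ| = 157/181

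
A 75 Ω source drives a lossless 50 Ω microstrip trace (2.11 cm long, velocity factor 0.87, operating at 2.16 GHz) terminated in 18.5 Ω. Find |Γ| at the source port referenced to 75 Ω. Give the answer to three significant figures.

|Γ| ≈ 0.4

λ = v/f = 0.87·c / 2.16 GHz = 0.121 m
βl = 2π·l/λ = 2π × 0.175 = 62.9°
tan(βl) = 1.95
Z_in = Z_0·(Z_L + jZ_0·tanβl)/(Z_0 + jZ_L·tanβl) = 58.5 + j55.4 Ω
Γ_s = (Z_in − Z_s)/(Z_in + Z_s) = (-16.5 + j55.4)/(133 + j55.4), |Γ_s| = 0.4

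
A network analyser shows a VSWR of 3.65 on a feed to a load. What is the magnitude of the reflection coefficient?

|Γ| = (S − 1)/(S + 1) = (3.65 − 1)/(3.65 + 1) = 2.65/4.65

|Γ| ≈ 0.57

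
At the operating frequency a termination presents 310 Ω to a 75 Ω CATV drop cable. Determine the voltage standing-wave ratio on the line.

VSWR ≈ 4.13

For a purely resistive load, VSWR = R_L/Z_0 or Z_0/R_L (whichever > 1) = 310/75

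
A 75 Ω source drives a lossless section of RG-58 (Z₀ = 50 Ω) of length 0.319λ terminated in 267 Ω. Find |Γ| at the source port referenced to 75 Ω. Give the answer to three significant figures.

βl = 2π × 0.319 = 115°
tan(βl) = -2.16
Z_in = Z_0·(Z_L + jZ_0·tanβl)/(Z_0 + jZ_L·tanβl) = 11.3 + j22.2 Ω
Γ_s = (Z_in − Z_s)/(Z_in + Z_s) = (-63.7 + j22.2)/(86.3 + j22.2), |Γ_s| = 0.757

|Γ| ≈ 0.757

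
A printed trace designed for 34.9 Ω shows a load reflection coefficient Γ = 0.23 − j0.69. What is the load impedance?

Z_L = Z_0·(1 + Γ)/(1 − Γ) = 34.9·(1.23 − j0.69)/(0.77 + j0.69)

Z_L ≈ 15.4 − j45.1 Ω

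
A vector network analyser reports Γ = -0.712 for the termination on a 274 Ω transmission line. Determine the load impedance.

Z_L = Z_0·(1 + Γ)/(1 − Γ) = 274·(0.288)/(1.71)

Z_L ≈ 46.1 Ω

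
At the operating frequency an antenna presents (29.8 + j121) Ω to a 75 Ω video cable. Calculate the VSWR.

VSWR ≈ 9.36

Γ = (Z_L − Z_0)/(Z_L + Z_0) = (-45.2 + j121)/(104.8 + j121)
|Γ| = 129/160 = 0.807
VSWR = (1 + |Γ|)/(1 − |Γ|) = 1.81/0.193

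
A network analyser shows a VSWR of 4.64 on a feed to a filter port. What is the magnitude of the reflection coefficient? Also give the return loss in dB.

|Γ| ≈ 0.645; return loss ≈ 3.8 dB

|Γ| = (S − 1)/(S + 1) = (4.64 − 1)/(4.64 + 1) = 3.64/5.64
RL = −20·log₁₀|Γ| = −20·log₁₀(0.645)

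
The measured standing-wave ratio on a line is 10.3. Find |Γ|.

|Γ| = (S − 1)/(S + 1) = (10.3 − 1)/(10.3 + 1) = 9.3/11.3

|Γ| ≈ 0.823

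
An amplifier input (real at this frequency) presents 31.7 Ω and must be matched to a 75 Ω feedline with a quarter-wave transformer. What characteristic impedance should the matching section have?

Z_qwt = √(Z_0·R_L) = √(75 × 31.7) = √2378

Z_qwt ≈ 48.8 Ω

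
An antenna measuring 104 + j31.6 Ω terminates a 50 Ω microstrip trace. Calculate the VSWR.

VSWR ≈ 2.32

Γ = (Z_L − Z_0)/(Z_L + Z_0) = (54 + j31.6)/(154 + j31.6)
|Γ| = 62.6/157 = 0.398
VSWR = (1 + |Γ|)/(1 − |Γ|) = 1.4/0.602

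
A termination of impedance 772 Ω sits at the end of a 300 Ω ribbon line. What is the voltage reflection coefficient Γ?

Γ = (Z_L − Z_0)/(Z_L + Z_0) = (772 − 300)/(772 + 300) = 472/1072

Γ = 0.44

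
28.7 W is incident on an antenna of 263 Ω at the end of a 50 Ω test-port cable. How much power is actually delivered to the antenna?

Γ = (263 − 50)/(263 + 50) = 0.681
|Γ|² = 0.463
P_refl = |Γ|²·P_inc = 13.3 W, P_del = (1 − |Γ|²)·P_inc = 15.4 W

P_delivered ≈ 15.4 W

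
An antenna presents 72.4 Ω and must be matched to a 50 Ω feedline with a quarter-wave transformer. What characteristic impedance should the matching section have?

Z_qwt = √(Z_0·R_L) = √(50 × 72.4) = √3620

Z_qwt ≈ 60.2 Ω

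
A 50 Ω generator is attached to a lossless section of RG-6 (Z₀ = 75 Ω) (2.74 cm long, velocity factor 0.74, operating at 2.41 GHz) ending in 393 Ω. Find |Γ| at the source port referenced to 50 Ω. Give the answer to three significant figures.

λ = v/f = 0.74·c / 2.41 GHz = 0.0921 m
βl = 2π·l/λ = 2π × 0.297 = 107°
tan(βl) = -3.25
Z_in = Z_0·(Z_L + jZ_0·tanβl)/(Z_0 + jZ_L·tanβl) = 15.6 + j22.1 Ω
Γ_s = (Z_in − Z_s)/(Z_in + Z_s) = (-34.4 + j22.1)/(65.6 + j22.1), |Γ_s| = 0.591

|Γ| ≈ 0.591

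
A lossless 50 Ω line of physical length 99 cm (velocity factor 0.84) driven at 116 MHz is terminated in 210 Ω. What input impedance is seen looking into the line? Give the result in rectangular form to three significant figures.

λ = v/f = 0.84·c / 116 MHz = 2.17 m
βl = 2π·l/λ = 2π × 0.456 = 164°
tan(βl) = tan(164°) = -0.286
Z_in = Z_0·(Z_L + jZ_0·tanβl)/(Z_0 + jZ_L·tanβl)
     = 50·(210 − j14.3)/(50 − j60)

Z_in ≈ 93.1 + j97.4 Ω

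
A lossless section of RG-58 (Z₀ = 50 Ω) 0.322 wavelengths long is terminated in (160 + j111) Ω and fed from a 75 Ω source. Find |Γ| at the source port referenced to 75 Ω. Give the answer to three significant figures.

|Γ| ≈ 0.748

βl = 2π × 0.322 = 116°
tan(βl) = -2.06
Z_in = Z_0·(Z_L + jZ_0·tanβl)/(Z_0 + jZ_L·tanβl) = 11.3 + j14.8 Ω
Γ_s = (Z_in − Z_s)/(Z_in + Z_s) = (-63.7 + j14.8)/(86.3 + j14.8), |Γ_s| = 0.748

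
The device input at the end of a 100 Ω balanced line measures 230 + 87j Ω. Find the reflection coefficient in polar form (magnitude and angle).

Γ ≈ 0.458 ∠ 19°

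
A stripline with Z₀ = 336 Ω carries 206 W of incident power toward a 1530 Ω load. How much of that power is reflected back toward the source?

P_reflected ≈ 84.3 W

Γ = (1530 − 336)/(1530 + 336) = 0.64
|Γ|² = 0.409
P_refl = |Γ|²·P_inc = 84.3 W, P_del = (1 − |Γ|²)·P_inc = 122 W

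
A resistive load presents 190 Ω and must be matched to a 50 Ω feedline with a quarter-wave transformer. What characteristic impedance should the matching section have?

Z_qwt ≈ 97.5 Ω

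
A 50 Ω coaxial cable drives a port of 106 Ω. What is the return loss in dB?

RL ≈ 8.9 dB

Γ = (106 − 50)/(106 + 50) = 0.359
RL = −20·log₁₀|Γ| = −20·log₁₀(0.359)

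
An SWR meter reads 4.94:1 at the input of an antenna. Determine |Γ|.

|Γ| = (S − 1)/(S + 1) = (4.94 − 1)/(4.94 + 1) = 3.94/5.94

|Γ| ≈ 0.663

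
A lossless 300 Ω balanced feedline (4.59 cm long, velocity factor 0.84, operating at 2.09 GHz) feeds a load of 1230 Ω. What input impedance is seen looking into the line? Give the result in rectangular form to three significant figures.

Z_in ≈ 147 + j284 Ω

λ = v/f = 0.84·c / 2.09 GHz = 0.121 m
βl = 2π·l/λ = 2π × 0.381 = 137°
tan(βl) = tan(137°) = -0.931
Z_in = Z_0·(Z_L + jZ_0·tanβl)/(Z_0 + jZ_L·tanβl)
     = 300·(1230 − j279)/(300 − j1150)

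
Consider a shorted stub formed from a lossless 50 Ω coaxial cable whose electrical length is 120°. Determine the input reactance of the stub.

X_in ≈ -86.6 Ω (capacitive)

tan(βl) = -1.73
For a shorted stub, Z_in = jZ_0·tan(βl)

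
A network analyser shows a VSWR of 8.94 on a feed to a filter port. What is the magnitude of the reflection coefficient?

|Γ| = (S − 1)/(S + 1) = (8.94 − 1)/(8.94 + 1) = 7.94/9.94

|Γ| ≈ 0.799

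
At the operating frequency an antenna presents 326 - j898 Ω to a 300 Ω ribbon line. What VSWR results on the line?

Γ = (Z_L − Z_0)/(Z_L + Z_0) = (26 − j898)/(626 − j898)
|Γ| = 898/1090 = 0.821
VSWR = (1 + |Γ|)/(1 − |Γ|) = 1.82/0.179

VSWR ≈ 10.2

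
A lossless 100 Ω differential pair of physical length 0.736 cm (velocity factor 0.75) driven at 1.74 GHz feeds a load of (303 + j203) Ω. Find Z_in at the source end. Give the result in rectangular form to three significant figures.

λ = v/f = 0.75·c / 1.74 GHz = 0.129 m
βl = 2π·l/λ = 2π × 0.0569 = 20.5°
tan(βl) = tan(20.5°) = 0.374
Z_in = Z_0·(Z_L + jZ_0·tanβl)/(Z_0 + jZ_L·tanβl)
     = 100·(303 + j240)/(24.1 + j113)

Z_in ≈ 258 − j213 Ω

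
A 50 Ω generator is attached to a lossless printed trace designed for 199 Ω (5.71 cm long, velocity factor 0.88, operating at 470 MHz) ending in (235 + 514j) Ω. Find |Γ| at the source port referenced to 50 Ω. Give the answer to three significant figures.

λ = v/f = 0.88·c / 470 MHz = 0.562 m
βl = 2π·l/λ = 2π × 0.102 = 36.6°
tan(βl) = 0.743
Z_in = Z_0·(Z_L + jZ_0·tanβl)/(Z_0 + jZ_L·tanβl) = 226 − j505 Ω
Γ_s = (Z_in − Z_s)/(Z_in + Z_s) = (176 − j505)/(276 − j505), |Γ_s| = 0.929

|Γ| ≈ 0.929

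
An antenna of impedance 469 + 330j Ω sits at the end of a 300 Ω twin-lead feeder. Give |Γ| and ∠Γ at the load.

Γ = (Z_L − Z_0)/(Z_L + Z_0) = (169 + j330)/(769 + j330)
|Γ| = 371/837 = 0.443

Γ ≈ 0.443 ∠ 39.7°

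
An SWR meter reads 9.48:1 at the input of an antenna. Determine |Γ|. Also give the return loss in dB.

|Γ| = (S − 1)/(S + 1) = (9.48 − 1)/(9.48 + 1) = 8.48/10.5
RL = −20·log₁₀|Γ| = −20·log₁₀(0.809)

|Γ| ≈ 0.809; return loss ≈ 1.84 dB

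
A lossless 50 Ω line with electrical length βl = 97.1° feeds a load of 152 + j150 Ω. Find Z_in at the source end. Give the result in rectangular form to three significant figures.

Z_in ≈ 8.12 − j2.12 Ω

tan(βl) = tan(97.1°) = -8.03
Z_in = Z_0·(Z_L + jZ_0·tanβl)/(Z_0 + jZ_L·tanβl)
     = 50·(152 − j251)/(1250 − j1220)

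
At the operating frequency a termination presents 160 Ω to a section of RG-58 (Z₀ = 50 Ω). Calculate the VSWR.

For a purely resistive load, VSWR = R_L/Z_0 or Z_0/R_L (whichever > 1) = 160/50

VSWR ≈ 3.2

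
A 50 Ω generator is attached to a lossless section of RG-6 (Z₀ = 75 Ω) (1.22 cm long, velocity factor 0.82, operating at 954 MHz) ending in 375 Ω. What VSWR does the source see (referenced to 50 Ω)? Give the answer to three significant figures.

λ = v/f = 0.82·c / 954 MHz = 0.258 m
βl = 2π·l/λ = 2π × 0.0473 = 17°
tan(βl) = 0.306
Z_in = Z_0·(Z_L + jZ_0·tanβl)/(Z_0 + jZ_L·tanβl) = 123 − j165 Ω
Γ_s = (Z_in − Z_s)/(Z_in + Z_s) = (72.6 − j165)/(173 − j165), |Γ_s| = 0.755
VSWR = (1 + |Γ_s|)/(1 − |Γ_s|)

VSWR ≈ 7.15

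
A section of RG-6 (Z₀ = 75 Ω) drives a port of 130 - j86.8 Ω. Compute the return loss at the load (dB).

RL ≈ 6.71 dB

Γ = (55 − j86.8)/(205 − j86.8), |Γ| = 0.462
RL = −20·log₁₀|Γ| = −20·log₁₀(0.462)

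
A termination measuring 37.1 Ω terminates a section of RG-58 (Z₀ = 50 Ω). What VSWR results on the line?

VSWR ≈ 1.35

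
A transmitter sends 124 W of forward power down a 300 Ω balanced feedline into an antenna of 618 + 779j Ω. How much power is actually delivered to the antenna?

|Γ| = |(318 + j779)/(918 + j779)| = 0.699
|Γ|² = 0.488
P_refl = |Γ|²·P_inc = 60.6 W, P_del = (1 − |Γ|²)·P_inc = 63.4 W

P_delivered ≈ 63.4 W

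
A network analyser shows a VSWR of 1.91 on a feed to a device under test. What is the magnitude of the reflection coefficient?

|Γ| ≈ 0.313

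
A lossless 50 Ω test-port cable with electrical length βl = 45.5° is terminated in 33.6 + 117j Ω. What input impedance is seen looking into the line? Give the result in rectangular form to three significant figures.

Z_in ≈ 28.8 − j107 Ω

tan(βl) = tan(45.5°) = 1.02
Z_in = Z_0·(Z_L + jZ_0·tanβl)/(Z_0 + jZ_L·tanβl)
     = 50·(33.6 + j168)/(-69.1 + j34.2)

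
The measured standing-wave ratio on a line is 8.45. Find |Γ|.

|Γ| ≈ 0.788

|Γ| = (S − 1)/(S + 1) = (8.45 − 1)/(8.45 + 1) = 7.45/9.45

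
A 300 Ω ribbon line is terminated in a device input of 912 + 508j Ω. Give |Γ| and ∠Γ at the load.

Γ = (Z_L − Z_0)/(Z_L + Z_0) = (612 + j508)/(1212 + j508)
|Γ| = 795/1310 = 0.605

Γ ≈ 0.605 ∠ 17°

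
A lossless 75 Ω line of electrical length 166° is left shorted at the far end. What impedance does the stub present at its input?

Z_in ≈ −j18.7 Ω

tan(βl) = -0.249
For a shorted stub, Z_in = jZ_0·tan(βl)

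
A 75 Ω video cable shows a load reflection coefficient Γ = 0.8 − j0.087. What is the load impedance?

Z_L ≈ 556 − j274 Ω

Z_L = Z_0·(1 + Γ)/(1 − Γ) = 75·(1.8 − j0.087)/(0.2 + j0.087)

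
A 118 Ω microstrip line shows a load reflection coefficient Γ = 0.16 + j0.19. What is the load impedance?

Z_L ≈ 149 + j60.5 Ω

Z_L = Z_0·(1 + Γ)/(1 − Γ) = 118·(1.16 + j0.19)/(0.84 − j0.19)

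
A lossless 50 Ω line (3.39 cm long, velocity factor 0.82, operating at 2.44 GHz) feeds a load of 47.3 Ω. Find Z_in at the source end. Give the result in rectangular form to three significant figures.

λ = v/f = 0.82·c / 2.44 GHz = 0.101 m
βl = 2π·l/λ = 2π × 0.336 = 121°
tan(βl) = tan(121°) = -1.66
Z_in = Z_0·(Z_L + jZ_0·tanβl)/(Z_0 + jZ_L·tanβl)
     = 50·(47.3 − j83.1)/(50 − j78.6)

Z_in ≈ 51.3 − j2.52 Ω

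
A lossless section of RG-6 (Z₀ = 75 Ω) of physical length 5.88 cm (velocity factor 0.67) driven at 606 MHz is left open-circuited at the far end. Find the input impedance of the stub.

λ = v/f = 0.67·c / 606 MHz = 0.332 m
βl = 2π·l/λ = 2π × 0.177 = 63.8°
tan(βl) = 2.03
For an open-circuited stub, Z_in = −jZ_0·cot(βl) = −jZ_0/tan(βl)

Z_in ≈ −j36.9 Ω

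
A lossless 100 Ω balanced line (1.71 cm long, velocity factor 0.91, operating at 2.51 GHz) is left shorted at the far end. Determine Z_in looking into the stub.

λ = v/f = 0.91·c / 2.51 GHz = 0.109 m
βl = 2π·l/λ = 2π × 0.157 = 56.6°
tan(βl) = 1.52
For a shorted stub, Z_in = jZ_0·tan(βl)

Z_in ≈ +j152 Ω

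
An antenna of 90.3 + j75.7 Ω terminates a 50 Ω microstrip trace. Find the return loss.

Γ = (40.3 + j75.7)/(140.3 + j75.7), |Γ| = 0.538
RL = −20·log₁₀|Γ| = −20·log₁₀(0.538)

RL ≈ 5.39 dB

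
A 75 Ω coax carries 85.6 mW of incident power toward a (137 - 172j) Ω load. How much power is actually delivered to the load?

P_delivered ≈ 47.2 mW

|Γ| = |(62 − j172)/(212 − j172)| = 0.67
|Γ|² = 0.449
P_refl = |Γ|²·P_inc = 38.4 mW, P_del = (1 − |Γ|²)·P_inc = 47.2 mW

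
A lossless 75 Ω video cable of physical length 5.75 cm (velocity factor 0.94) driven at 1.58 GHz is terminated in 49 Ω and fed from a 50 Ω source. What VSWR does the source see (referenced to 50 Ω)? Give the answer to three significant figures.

VSWR ≈ 2.12

λ = v/f = 0.94·c / 1.58 GHz = 0.178 m
βl = 2π·l/λ = 2π × 0.322 = 116°
tan(βl) = -2.05
Z_in = Z_0·(Z_L + jZ_0·tanβl)/(Z_0 + jZ_L·tanβl) = 91.3 − j31.5 Ω
Γ_s = (Z_in − Z_s)/(Z_in + Z_s) = (41.3 − j31.5)/(141 − j31.5), |Γ_s| = 0.359
VSWR = (1 + |Γ_s|)/(1 − |Γ_s|)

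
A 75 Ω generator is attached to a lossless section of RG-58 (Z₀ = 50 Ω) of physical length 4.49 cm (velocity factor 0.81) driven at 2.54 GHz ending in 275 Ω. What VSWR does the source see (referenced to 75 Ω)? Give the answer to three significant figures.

λ = v/f = 0.81·c / 2.54 GHz = 0.0957 m
βl = 2π·l/λ = 2π × 0.469 = 169°
tan(βl) = -0.195
Z_in = Z_0·(Z_L + jZ_0·tanβl)/(Z_0 + jZ_L·tanβl) = 133 + j133 Ω
Γ_s = (Z_in − Z_s)/(Z_in + Z_s) = (57.6 + j133)/(208 + j133), |Γ_s| = 0.587
VSWR = (1 + |Γ_s|)/(1 − |Γ_s|)

VSWR ≈ 3.84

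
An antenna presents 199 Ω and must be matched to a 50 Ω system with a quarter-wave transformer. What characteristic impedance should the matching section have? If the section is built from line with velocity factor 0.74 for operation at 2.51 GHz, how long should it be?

Z_qwt = √(Z_0·R_L) = √(50 × 199) = √9950
λ = 0.74·c/f = 0.0884 m, so l = λ/4 = 0.0221 m

Z_qwt ≈ 99.7 Ω; length ≈ 2.21 cm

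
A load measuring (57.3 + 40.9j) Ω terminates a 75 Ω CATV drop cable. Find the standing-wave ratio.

Γ = (Z_L − Z_0)/(Z_L + Z_0) = (-17.7 + j40.9)/(132.3 + j40.9)
|Γ| = 44.6/138 = 0.322
VSWR = (1 + |Γ|)/(1 − |Γ|) = 1.32/0.678

VSWR ≈ 1.95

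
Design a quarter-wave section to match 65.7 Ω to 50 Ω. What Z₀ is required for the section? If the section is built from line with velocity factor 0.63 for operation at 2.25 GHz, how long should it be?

Z_qwt = √(Z_0·R_L) = √(50 × 65.7) = √3285
λ = 0.63·c/f = 0.084 m, so l = λ/4 = 0.021 m

Z_qwt ≈ 57.3 Ω; length ≈ 2.1 cm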